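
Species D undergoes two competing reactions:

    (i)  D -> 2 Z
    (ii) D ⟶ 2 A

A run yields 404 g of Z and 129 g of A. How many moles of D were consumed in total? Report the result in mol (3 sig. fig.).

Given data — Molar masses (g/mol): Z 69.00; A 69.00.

3.86 mol

n(Z) = 404 / 69.00 = 5.855 mol
n(A) = 129 / 69.00 = 1.870 mol
n(D) via (i) = (1/2)×5.855 = 2.928 mol
n(D) via (ii) = (1/2)×1.870 = 0.9350 mol
total n(D) = 2.928 + 0.9350 = 3.863 mol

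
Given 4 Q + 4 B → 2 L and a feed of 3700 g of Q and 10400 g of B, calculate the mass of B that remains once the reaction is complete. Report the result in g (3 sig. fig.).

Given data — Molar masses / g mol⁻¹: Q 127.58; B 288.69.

2030 g

n(Q) = 3700 / 127.58 = 29.00 mol
n(B) = 10400 / 288.69 = 36.02 mol
n/ν for Q = 29.00/4 = 7.250
n/ν for B = 36.02/4 = 9.005
Smallest n/ν is Q → limiting reagent.
B consumed = (4/4) × 29.00 = 29.00 mol
B remaining = 36.02 − 29.00 = 7.020 mol
mass = 7.020 × 288.69 = 2027 g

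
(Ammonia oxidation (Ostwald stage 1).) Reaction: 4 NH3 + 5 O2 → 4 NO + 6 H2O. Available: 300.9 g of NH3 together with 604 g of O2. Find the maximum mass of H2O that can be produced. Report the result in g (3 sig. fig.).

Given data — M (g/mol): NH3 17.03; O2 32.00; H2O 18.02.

n(NH3) = 300.9 / 17.03 = 17.67 mol
n(O2) = 604.0 / 32.00 = 18.88 mol
n/ν → NH3: 4.418, O2: 3.776; O2 is limiting.
n(H2O) = (6/5) × 18.88 = 22.66 mol
mass = 22.66 × 18.02 = 408.3 g

408 g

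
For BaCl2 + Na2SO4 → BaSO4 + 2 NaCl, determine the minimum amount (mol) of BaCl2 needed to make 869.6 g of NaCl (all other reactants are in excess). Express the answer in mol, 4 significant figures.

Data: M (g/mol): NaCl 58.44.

7.440 mol

n(NaCl) = 869.6 / 58.44 = 14.88 mol
n(BaCl2) = (1/2) × 14.88 = 7.440 mol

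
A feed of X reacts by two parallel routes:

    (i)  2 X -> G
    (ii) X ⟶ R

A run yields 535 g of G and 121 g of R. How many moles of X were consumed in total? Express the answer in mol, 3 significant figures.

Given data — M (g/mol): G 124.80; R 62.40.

10.5 mol

n(G) = 535 / 124.80 = 4.287 mol
n(R) = 121 / 62.40 = 1.939 mol
n(X) via (i) = (2/1)×4.287 = 8.574 mol
n(X) via (ii) = (1/1)×1.939 = 1.939 mol
total n(X) = 8.574 + 1.939 = 10.51 mol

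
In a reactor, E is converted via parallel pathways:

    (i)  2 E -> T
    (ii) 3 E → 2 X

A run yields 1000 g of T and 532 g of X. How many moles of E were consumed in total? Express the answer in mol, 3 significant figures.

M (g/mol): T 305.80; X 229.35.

10.0 mol

n(T) = 1000 / 305.80 = 3.270 mol
n(X) = 532 / 229.35 = 2.320 mol
n(E) via (i) = (2/1)×3.270 = 6.540 mol
n(E) via (ii) = (3/2)×2.320 = 3.480 mol
total n(E) = 6.540 + 3.480 = 10.02 mol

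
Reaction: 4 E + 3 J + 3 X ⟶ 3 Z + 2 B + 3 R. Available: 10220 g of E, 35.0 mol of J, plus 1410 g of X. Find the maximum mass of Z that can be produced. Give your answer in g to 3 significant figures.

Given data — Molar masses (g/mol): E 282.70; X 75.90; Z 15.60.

n(E) = 10220 / 282.70 = 36.15 mol
n(J) = 35.00 mol
n(X) = 1410 / 75.90 = 18.58 mol
n/ν for E = 36.15/4 = 9.038
n/ν for J = 35.00/3 = 11.67
n/ν for X = 18.58/3 = 6.193
Smallest n/ν is X → limiting reagent.
n(Z) = (3/3) × 18.58 = 18.58 mol
mass = 18.58 × 15.60 = 289.8 g

290 g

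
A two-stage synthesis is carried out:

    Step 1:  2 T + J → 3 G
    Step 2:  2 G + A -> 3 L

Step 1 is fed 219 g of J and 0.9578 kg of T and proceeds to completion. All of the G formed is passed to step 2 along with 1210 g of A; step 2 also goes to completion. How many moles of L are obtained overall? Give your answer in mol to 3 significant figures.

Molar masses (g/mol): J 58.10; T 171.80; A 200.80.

Step 1:
n(J) = 219.0 / 58.10 = 3.769 mol
n(T) = 0.9578×1000 / 171.80 = 5.575 mol
n/ν for J = 3.769/1 = 3.769
n/ν for T = 5.575/2 = 2.788
Smallest n/ν is T → limiting reagent.
n(G) produced = (3/2) × 5.575 = 8.363 mol
Step 2:
n(G) available = 8.363 mol
n(A) = 1210 / 200.80 = 6.026 mol
n/ν for G = 8.363/2 = 4.182
n/ν for A = 6.026/1 = 6.026
Smallest n/ν is G → limiting reagent.
n(L) = (3/2) × 8.363 = 12.54 mol

12.5 mol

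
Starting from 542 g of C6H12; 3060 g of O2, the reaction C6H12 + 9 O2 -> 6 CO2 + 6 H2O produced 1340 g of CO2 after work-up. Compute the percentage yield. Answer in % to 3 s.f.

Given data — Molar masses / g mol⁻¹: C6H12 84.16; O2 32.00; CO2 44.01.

78.8 %

n(C6H12) = 542.0 / 84.16 = 6.440 mol
n(O2) = 3060 / 32.00 = 95.63 mol
n/ν for C6H12 = 6.440/1 = 6.440
n/ν for O2 = 95.63/9 = 10.63
Smallest n/ν is C6H12 → limiting reagent.
theoretical n(CO2) = (6/1) × 6.440 = 38.64 mol → 1701 g
% yield = 1340 / 1701 × 100 = 78.78 %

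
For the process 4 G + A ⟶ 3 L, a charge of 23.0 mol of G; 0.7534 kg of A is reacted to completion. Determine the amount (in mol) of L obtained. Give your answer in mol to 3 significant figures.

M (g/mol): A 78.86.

n(G) = 23.00 mol
n(A) = 0.7534×1000 / 78.86 = 9.554 mol
n/ν for G = 23.00/4 = 5.750
n/ν for A = 9.554/1 = 9.554
Smallest n/ν is G → limiting reagent.
n(L) = (3/4) × 23.00 = 17.25 mol

17.3 mol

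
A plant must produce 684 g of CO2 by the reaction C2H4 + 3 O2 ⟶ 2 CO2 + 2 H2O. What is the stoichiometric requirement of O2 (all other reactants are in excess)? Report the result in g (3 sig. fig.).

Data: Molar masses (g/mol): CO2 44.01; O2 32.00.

746 g

n(CO2) = 684 / 44.01 = 15.54 mol
n(O2) = (3/2) × 15.54 = 23.31 mol
mass = 23.31 × 32.00 = 745.9 g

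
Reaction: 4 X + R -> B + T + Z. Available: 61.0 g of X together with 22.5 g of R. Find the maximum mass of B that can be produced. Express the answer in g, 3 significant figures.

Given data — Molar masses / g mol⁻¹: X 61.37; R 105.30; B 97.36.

20.8 g

n(X) = 61.00 / 61.37 = 0.9940 mol
n(R) = 22.50 / 105.30 = 0.2137 mol
n/ν for X = 0.9940/4 = 0.2485
n/ν for R = 0.2137/1 = 0.2137
Smallest n/ν is R → limiting reagent.
n(B) = (1/1) × 0.2137 = 0.2137 mol
mass = 0.2137 × 97.36 = 20.81 g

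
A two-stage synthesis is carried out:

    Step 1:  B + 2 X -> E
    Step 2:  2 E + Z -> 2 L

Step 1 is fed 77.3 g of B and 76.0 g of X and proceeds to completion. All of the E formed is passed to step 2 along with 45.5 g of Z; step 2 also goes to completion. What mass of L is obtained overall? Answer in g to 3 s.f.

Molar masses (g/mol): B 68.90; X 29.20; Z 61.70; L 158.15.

Step 1:
n(B) = 77.30 / 68.90 = 1.122 mol
n(X) = 76.00 / 29.20 = 2.603 mol
n/ν → B: 1.122, X: 1.302; B is limiting.
n(E) produced = (1/1) × 1.122 = 1.122 mol
Step 2:
n(E) available = 1.122 mol
n(Z) = 45.50 / 61.70 = 0.7374 mol
n/ν → E: 0.5610, Z: 0.7374; E is limiting.
n(L) = (2/2) × 1.122 = 1.122 mol
mass = 1.122 × 158.15 = 177.4 g

177 g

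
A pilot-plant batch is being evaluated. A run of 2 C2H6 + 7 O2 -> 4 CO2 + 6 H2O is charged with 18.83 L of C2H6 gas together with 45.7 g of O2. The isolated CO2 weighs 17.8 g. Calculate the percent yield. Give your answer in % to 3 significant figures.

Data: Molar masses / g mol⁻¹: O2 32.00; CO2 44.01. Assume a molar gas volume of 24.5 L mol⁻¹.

49.6 %

n(C2H6) = 18.83 / 24.5 = 0.7686 mol
n(O2) = 45.70 / 32.00 = 1.428 mol
n/ν → C2H6: 0.3843, O2: 0.2040; O2 is limiting.
theoretical n(CO2) = (4/7) × 1.428 = 0.8160 mol → 35.91 g
% yield = 17.8 / 35.91 × 100 = 49.57 %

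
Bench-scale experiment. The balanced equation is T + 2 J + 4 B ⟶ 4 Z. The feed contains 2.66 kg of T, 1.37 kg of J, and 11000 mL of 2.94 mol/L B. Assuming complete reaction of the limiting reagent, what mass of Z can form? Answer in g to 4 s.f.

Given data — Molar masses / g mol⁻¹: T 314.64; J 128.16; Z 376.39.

8047 g

n(T) = 2.660×1000 / 314.64 = 8.454 mol
n(J) = 1.370×1000 / 128.16 = 10.69 mol
n(B) = 2.94 × 11000/1000 = 32.34 mol
n/ν for T = 8.454/1 = 8.454
n/ν for J = 10.69/2 = 5.345
n/ν for B = 32.34/4 = 8.085
Smallest n/ν is J → limiting reagent.
n(Z) = (4/2) × 10.69 = 21.38 mol
mass = 21.38 × 376.39 = 8047 g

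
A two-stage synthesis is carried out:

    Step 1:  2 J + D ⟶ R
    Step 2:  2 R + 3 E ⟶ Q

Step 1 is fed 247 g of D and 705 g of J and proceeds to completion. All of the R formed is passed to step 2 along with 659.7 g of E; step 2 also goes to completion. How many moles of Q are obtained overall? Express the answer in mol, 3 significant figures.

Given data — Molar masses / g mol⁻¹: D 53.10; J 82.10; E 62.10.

2.15 mol

Step 1:
n(D) = 247.0 / 53.10 = 4.652 mol
n(J) = 705.0 / 82.10 = 8.587 mol
n/ν for D = 4.652/1 = 4.652
n/ν for J = 8.587/2 = 4.294
Smallest n/ν is J → limiting reagent.
n(R) produced = (1/2) × 8.587 = 4.294 mol
Step 2:
n(R) available = 4.294 mol
n(E) = 659.7 / 62.10 = 10.62 mol
n/ν for R = 4.294/2 = 2.147
n/ν for E = 10.62/3 = 3.540
Smallest n/ν is R → limiting reagent.
n(Q) = (1/2) × 4.294 = 2.147 mol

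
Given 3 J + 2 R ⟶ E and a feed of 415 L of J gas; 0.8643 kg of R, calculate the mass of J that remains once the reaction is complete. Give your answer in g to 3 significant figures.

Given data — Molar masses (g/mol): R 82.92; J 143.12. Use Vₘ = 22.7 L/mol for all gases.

n(J) = 415.0 / 22.7 = 18.28 mol
n(R) = 0.8643×1000 / 82.92 = 10.42 mol
n/ν for J = 18.28/3 = 6.093
n/ν for R = 10.42/2 = 5.210
Smallest n/ν is R → limiting reagent.
J consumed = (3/2) × 10.42 = 15.63 mol
J remaining = 18.28 − 15.63 = 2.650 mol
mass = 2.650 × 143.12 = 379.3 g

379 g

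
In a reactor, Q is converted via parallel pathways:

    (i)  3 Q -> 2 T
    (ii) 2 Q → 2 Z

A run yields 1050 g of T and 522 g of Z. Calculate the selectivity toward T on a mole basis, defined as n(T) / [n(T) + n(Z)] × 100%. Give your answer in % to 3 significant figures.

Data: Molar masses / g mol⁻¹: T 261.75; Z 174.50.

57.3 %

n(T) = 1050 / 261.75 = 4.011 mol
n(Z) = 522 / 174.50 = 2.991 mol
selectivity = 4.011/(4.011+2.991) × 100 = 57.28 %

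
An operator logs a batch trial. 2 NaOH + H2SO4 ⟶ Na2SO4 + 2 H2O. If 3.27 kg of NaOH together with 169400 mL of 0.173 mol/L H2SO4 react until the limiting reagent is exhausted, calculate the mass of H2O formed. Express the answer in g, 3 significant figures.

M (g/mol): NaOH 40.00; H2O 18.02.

n(NaOH) = 3.270×1000 / 40.00 = 81.75 mol
n(H2SO4) = 0.173 × 169400/1000 = 29.31 mol
n/ν for NaOH = 81.75/2 = 40.88
n/ν for H2SO4 = 29.31/1 = 29.31
Smallest n/ν is H2SO4 → limiting reagent.
n(H2O) = (2/1) × 29.31 = 58.62 mol
mass = 58.62 × 18.02 = 1056 g

1060 g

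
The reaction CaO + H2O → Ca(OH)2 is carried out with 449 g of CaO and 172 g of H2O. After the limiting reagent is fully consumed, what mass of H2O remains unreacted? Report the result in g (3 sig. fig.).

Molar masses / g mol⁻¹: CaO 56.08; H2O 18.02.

n(CaO) = 449.0 / 56.08 = 8.006 mol
n(H2O) = 172.0 / 18.02 = 9.545 mol
n/ν for CaO = 8.006/1 = 8.006
n/ν for H2O = 9.545/1 = 9.545
Smallest n/ν is CaO → limiting reagent.
H2O consumed = (1/1) × 8.006 = 8.006 mol
H2O remaining = 9.545 − 8.006 = 1.539 mol
mass = 1.539 × 18.02 = 27.73 g

27.7 g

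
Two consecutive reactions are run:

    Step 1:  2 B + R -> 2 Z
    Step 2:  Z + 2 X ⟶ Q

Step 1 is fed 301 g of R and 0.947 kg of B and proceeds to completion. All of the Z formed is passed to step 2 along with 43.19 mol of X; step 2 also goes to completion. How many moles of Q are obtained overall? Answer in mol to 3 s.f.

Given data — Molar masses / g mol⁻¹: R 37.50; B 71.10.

Step 1:
n(R) = 301.0 / 37.50 = 8.027 mol
n(B) = 0.9470×1000 / 71.10 = 13.32 mol
n/ν for R = 8.027/1 = 8.027
n/ν for B = 13.32/2 = 6.660
Smallest n/ν is B → limiting reagent.
n(Z) produced = (2/2) × 13.32 = 13.32 mol
Step 2:
n(Z) available = 13.32 mol
n(X) = 43.19 mol
n/ν for Z = 13.32/1 = 13.32
n/ν for X = 43.19/2 = 21.60
Smallest n/ν is Z → limiting reagent.
n(Q) = (1/1) × 13.32 = 13.32 mol

13.3 mol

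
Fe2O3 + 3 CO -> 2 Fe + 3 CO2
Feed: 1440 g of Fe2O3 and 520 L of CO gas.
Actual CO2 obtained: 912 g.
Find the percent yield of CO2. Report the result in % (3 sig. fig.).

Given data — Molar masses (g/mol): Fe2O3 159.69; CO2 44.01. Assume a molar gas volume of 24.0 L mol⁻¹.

95.6 %

n(Fe2O3) = 1440 / 159.69 = 9.017 mol
n(CO) = 520.0 / 24.0 = 21.67 mol
n/ν → Fe2O3: 9.017, CO: 7.223; CO is limiting.
theoretical n(CO2) = (3/3) × 21.67 = 21.67 mol → 953.7 g
% yield = 912 / 953.7 × 100 = 95.63 %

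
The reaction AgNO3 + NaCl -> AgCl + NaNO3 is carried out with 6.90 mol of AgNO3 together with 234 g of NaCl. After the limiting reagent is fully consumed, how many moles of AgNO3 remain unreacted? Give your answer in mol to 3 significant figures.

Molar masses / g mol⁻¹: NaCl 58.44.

n(AgNO3) = 6.900 mol
n(NaCl) = 234.0 / 58.44 = 4.004 mol
n/ν for AgNO3 = 6.900/1 = 6.900
n/ν for NaCl = 4.004/1 = 4.004
Smallest n/ν is NaCl → limiting reagent.
AgNO3 consumed = (1/1) × 4.004 = 4.004 mol
AgNO3 remaining = 6.900 − 4.004 = 2.896 mol

2.90 mol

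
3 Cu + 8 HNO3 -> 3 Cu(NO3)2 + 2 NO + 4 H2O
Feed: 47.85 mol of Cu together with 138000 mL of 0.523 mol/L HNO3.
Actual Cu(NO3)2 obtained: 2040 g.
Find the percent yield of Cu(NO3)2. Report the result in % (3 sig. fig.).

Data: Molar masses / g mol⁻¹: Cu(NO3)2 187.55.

40.2 %

n(Cu) = 47.85 mol
n(HNO3) = 0.523 × 138000/1000 = 72.17 mol
n/ν for Cu = 47.85/3 = 15.95
n/ν for HNO3 = 72.17/8 = 9.021
Smallest n/ν is HNO3 → limiting reagent.
theoretical n(Cu(NO3)2) = (3/8) × 72.17 = 27.06 mol → 5075 g
% yield = 2040 / 5075 × 100 = 40.20 %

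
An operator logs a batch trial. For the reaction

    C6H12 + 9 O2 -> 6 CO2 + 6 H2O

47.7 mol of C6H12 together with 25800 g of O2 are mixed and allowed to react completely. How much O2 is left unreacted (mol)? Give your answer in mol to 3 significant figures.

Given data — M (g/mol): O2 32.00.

377 mol

n(C6H12) = 47.70 mol
n(O2) = 25800 / 32.00 = 806.3 mol
n/ν for C6H12 = 47.70/1 = 47.70
n/ν for O2 = 806.3/9 = 89.59
Smallest n/ν is C6H12 → limiting reagent.
O2 consumed = (9/1) × 47.70 = 429.3 mol
O2 remaining = 806.3 − 429.3 = 377.0 mol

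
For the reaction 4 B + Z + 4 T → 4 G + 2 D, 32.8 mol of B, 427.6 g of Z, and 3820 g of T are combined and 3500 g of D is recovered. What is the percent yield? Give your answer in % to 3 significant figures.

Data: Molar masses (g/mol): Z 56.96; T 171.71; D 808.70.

38.9 %

n(B) = 32.80 mol
n(Z) = 427.6 / 56.96 = 7.507 mol
n(T) = 3820 / 171.71 = 22.25 mol
n/ν → B: 8.200, Z: 7.507, T: 5.563; T is limiting.
theoretical n(D) = (2/4) × 22.25 = 11.13 mol → 9001 g
% yield = 3500 / 9001 × 100 = 38.88 %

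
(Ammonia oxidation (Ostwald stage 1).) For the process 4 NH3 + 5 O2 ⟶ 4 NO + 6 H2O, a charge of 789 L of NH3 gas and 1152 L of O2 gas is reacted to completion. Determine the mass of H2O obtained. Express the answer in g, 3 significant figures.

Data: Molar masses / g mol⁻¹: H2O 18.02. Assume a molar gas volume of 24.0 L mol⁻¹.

n(NH3) = 789.0 / 24.0 = 32.88 mol
n(O2) = 1152 / 24.0 = 48.00 mol
n/ν → NH3: 8.220, O2: 9.600; NH3 is limiting.
n(H2O) = (6/4) × 32.88 = 49.32 mol
mass = 49.32 × 18.02 = 888.7 g

889 g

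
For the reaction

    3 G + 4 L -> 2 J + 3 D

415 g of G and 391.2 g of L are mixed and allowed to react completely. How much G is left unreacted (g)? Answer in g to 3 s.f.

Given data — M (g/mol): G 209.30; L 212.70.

n(G) = 415.0 / 209.30 = 1.983 mol
n(L) = 391.2 / 212.70 = 1.839 mol
n/ν → G: 0.6610, L: 0.4598; L is limiting.
G consumed = (3/4) × 1.839 = 1.379 mol
G remaining = 1.983 − 1.379 = 0.6040 mol
mass = 0.6040 × 209.30 = 126.4 g

126 g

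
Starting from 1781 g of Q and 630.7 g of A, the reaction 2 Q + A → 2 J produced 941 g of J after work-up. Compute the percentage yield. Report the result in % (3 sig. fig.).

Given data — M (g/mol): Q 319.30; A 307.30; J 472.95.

n(Q) = 1781 / 319.30 = 5.578 mol
n(A) = 630.7 / 307.30 = 2.052 mol
n/ν for Q = 5.578/2 = 2.789
n/ν for A = 2.052/1 = 2.052
Smallest n/ν is A → limiting reagent.
theoretical n(J) = (2/1) × 2.052 = 4.104 mol → 1941 g
% yield = 941 / 1941 × 100 = 48.48 %

48.5 %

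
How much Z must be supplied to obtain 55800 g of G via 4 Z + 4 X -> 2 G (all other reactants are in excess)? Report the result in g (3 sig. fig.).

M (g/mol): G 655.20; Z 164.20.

28000 g

n(G) = 55800 / 655.20 = 85.16 mol
n(Z) = (4/2) × 85.16 = 170.3 mol
mass = 170.3 × 164.20 = 27960 g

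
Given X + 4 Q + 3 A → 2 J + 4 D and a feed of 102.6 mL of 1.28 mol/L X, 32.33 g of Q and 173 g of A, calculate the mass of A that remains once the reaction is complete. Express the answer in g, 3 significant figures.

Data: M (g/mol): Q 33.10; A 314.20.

n(X) = 1.28 × 102.6/1000 = 0.1313 mol
n(Q) = 32.33 / 33.10 = 0.9767 mol
n(A) = 173.0 / 314.20 = 0.5506 mol
n/ν for X = 0.1313/1 = 0.1313
n/ν for Q = 0.9767/4 = 0.2442
n/ν for A = 0.5506/3 = 0.1835
Smallest n/ν is X → limiting reagent.
A consumed = (3/1) × 0.1313 = 0.3939 mol
A remaining = 0.5506 − 0.3939 = 0.1567 mol
mass = 0.1567 × 314.20 = 49.24 g

49.2 g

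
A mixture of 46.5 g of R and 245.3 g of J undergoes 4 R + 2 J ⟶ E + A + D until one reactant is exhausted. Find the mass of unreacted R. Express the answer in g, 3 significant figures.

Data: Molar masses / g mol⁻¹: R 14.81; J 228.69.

14.7 g

n(R) = 46.50 / 14.81 = 3.140 mol
n(J) = 245.3 / 228.69 = 1.073 mol
n/ν for R = 3.140/4 = 0.7850
n/ν for J = 1.073/2 = 0.5365
Smallest n/ν is J → limiting reagent.
R consumed = (4/2) × 1.073 = 2.146 mol
R remaining = 3.140 − 2.146 = 0.9940 mol
mass = 0.9940 × 14.81 = 14.72 g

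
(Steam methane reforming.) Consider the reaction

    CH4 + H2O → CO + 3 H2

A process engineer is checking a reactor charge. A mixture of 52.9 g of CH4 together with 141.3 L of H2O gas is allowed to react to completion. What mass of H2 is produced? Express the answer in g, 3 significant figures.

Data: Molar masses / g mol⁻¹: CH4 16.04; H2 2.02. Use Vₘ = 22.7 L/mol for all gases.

20.0 g

n(CH4) = 52.90 / 16.04 = 3.298 mol
n(H2O) = 141.3 / 22.7 = 6.225 mol
n/ν for CH4 = 3.298/1 = 3.298
n/ν for H2O = 6.225/1 = 6.225
Smallest n/ν is CH4 → limiting reagent.
n(H2) = (3/1) × 3.298 = 9.894 mol
mass = 9.894 × 2.02 = 19.99 g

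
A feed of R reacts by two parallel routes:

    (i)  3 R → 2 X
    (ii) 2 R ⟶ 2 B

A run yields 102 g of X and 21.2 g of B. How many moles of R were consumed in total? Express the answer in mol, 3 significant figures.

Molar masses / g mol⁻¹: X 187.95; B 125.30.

0.983 mol

n(X) = 102 / 187.95 = 0.5427 mol
n(B) = 21.2 / 125.30 = 0.1692 mol
n(R) via (i) = (3/2)×0.5427 = 0.8141 mol
n(R) via (ii) = (2/2)×0.1692 = 0.1692 mol
total n(R) = 0.8141 + 0.1692 = 0.9833 mol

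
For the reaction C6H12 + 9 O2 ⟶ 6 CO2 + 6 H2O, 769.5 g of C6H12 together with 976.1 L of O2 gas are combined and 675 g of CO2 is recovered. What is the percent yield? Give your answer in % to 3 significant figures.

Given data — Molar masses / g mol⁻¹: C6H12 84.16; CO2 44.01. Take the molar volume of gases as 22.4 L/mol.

52.8 %

n(C6H12) = 769.5 / 84.16 = 9.143 mol
n(O2) = 976.1 / 22.4 = 43.58 mol
n/ν for C6H12 = 9.143/1 = 9.143
n/ν for O2 = 43.58/9 = 4.842
Smallest n/ν is O2 → limiting reagent.
theoretical n(CO2) = (6/9) × 43.58 = 29.05 mol → 1278 g
% yield = 675 / 1278 × 100 = 52.82 %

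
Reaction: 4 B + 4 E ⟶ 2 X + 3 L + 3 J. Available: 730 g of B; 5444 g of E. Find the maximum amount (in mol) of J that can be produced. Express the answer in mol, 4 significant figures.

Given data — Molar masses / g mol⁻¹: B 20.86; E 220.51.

18.52 mol

n(B) = 730.0 / 20.86 = 35.00 mol
n(E) = 5444 / 220.51 = 24.69 mol
n/ν → B: 8.750, E: 6.173; E is limiting.
n(J) = (3/4) × 24.69 = 18.52 mol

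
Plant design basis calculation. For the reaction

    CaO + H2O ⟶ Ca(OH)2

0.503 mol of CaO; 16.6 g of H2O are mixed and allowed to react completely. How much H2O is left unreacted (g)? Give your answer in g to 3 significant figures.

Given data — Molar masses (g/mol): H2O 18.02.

n(CaO) = 0.5030 mol
n(H2O) = 16.60 / 18.02 = 0.9212 mol
n/ν for CaO = 0.5030/1 = 0.5030
n/ν for H2O = 0.9212/1 = 0.9212
Smallest n/ν is CaO → limiting reagent.
H2O consumed = (1/1) × 0.5030 = 0.5030 mol
H2O remaining = 0.9212 − 0.5030 = 0.4182 mol
mass = 0.4182 × 18.02 = 7.536 g

7.54 g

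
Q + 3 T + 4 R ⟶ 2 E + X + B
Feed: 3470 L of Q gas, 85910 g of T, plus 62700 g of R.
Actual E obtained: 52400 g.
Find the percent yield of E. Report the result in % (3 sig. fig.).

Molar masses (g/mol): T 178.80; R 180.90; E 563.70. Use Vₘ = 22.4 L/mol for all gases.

n(Q) = 3470 / 22.4 = 154.9 mol
n(T) = 85910 / 178.80 = 480.5 mol
n(R) = 62700 / 180.90 = 346.6 mol
n/ν for Q = 154.9/1 = 154.9
n/ν for T = 480.5/3 = 160.2
n/ν for R = 346.6/4 = 86.65
Smallest n/ν is R → limiting reagent.
theoretical n(E) = (2/4) × 346.6 = 173.3 mol → 97690 g
% yield = 52400 / 97690 × 100 = 53.64 %

53.6 %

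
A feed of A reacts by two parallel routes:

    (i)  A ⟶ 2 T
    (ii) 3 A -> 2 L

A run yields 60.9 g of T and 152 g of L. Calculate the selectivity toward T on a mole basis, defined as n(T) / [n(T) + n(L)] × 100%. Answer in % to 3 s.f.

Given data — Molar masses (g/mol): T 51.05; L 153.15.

n(T) = 60.9 / 51.05 = 1.193 mol
n(L) = 152 / 153.15 = 0.9925 mol
selectivity = 1.193/(1.193+0.9925) × 100 = 54.59 %

54.6 %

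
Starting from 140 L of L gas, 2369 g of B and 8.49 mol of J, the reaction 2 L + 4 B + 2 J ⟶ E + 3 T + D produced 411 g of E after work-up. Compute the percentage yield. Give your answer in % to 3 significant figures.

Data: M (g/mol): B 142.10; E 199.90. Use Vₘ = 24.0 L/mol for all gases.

70.5 %

n(L) = 140.0 / 24.0 = 5.833 mol
n(B) = 2369 / 142.10 = 16.67 mol
n(J) = 8.490 mol
n/ν for L = 5.833/2 = 2.917
n/ν for B = 16.67/4 = 4.168
n/ν for J = 8.490/2 = 4.245
Smallest n/ν is L → limiting reagent.
theoretical n(E) = (1/2) × 5.833 = 2.917 mol → 583.1 g
% yield = 411 / 583.1 × 100 = 70.49 %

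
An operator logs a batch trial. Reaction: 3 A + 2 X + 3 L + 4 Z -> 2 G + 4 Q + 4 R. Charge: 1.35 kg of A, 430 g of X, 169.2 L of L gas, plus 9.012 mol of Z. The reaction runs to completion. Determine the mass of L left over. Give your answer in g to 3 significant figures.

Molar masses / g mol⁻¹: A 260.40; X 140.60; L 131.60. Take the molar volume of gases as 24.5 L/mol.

305 g

n(A) = 1.350×1000 / 260.40 = 5.184 mol
n(X) = 430.0 / 140.60 = 3.058 mol
n(L) = 169.2 / 24.5 = 6.906 mol
n(Z) = 9.012 mol
n/ν for A = 5.184/3 = 1.728
n/ν for X = 3.058/2 = 1.529
n/ν for L = 6.906/3 = 2.302
n/ν for Z = 9.012/4 = 2.253
Smallest n/ν is X → limiting reagent.
L consumed = (3/2) × 3.058 = 4.587 mol
L remaining = 6.906 − 4.587 = 2.319 mol
mass = 2.319 × 131.60 = 305.2 g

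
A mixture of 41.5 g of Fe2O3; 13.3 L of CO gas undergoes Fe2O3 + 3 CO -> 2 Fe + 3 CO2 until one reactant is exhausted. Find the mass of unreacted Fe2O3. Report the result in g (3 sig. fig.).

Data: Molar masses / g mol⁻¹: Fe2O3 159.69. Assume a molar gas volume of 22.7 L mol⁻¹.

10.3 g

n(Fe2O3) = 41.50 / 159.69 = 0.2599 mol
n(CO) = 13.30 / 22.7 = 0.5859 mol
n/ν → Fe2O3: 0.2599, CO: 0.1953; CO is limiting.
Fe2O3 consumed = (1/3) × 0.5859 = 0.1953 mol
Fe2O3 remaining = 0.2599 − 0.1953 = 0.06460 mol
mass = 0.06460 × 159.69 = 10.32 g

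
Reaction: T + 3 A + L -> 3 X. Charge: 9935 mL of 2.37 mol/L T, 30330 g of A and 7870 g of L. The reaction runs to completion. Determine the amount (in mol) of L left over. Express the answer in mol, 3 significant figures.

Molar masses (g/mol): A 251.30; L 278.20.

4.74 mol

n(T) = 2.37 × 9935/1000 = 23.55 mol
n(A) = 30330 / 251.30 = 120.7 mol
n(L) = 7870 / 278.20 = 28.29 mol
n/ν → T: 23.55, A: 40.23, L: 28.29; T is limiting.
L consumed = (1/1) × 23.55 = 23.55 mol
L remaining = 28.29 − 23.55 = 4.740 mol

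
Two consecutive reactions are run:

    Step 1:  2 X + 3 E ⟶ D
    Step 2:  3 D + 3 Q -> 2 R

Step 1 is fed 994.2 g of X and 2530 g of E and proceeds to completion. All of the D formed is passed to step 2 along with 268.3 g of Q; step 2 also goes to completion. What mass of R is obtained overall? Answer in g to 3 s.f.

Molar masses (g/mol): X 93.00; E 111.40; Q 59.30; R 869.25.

Step 1:
n(X) = 994.2 / 93.00 = 10.69 mol
n(E) = 2530 / 111.40 = 22.71 mol
n/ν for X = 10.69/2 = 5.345
n/ν for E = 22.71/3 = 7.570
Smallest n/ν is X → limiting reagent.
n(D) produced = (1/2) × 10.69 = 5.345 mol
Step 2:
n(D) available = 5.345 mol
n(Q) = 268.3 / 59.30 = 4.524 mol
n/ν for D = 5.345/3 = 1.782
n/ν for Q = 4.524/3 = 1.508
Smallest n/ν is Q → limiting reagent.
n(R) = (2/3) × 4.524 = 3.016 mol
mass = 3.016 × 869.25 = 2622 g

2620 g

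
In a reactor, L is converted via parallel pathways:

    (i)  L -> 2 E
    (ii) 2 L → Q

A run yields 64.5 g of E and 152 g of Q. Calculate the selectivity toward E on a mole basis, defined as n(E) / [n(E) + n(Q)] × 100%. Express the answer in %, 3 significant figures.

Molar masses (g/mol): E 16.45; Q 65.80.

n(E) = 64.5 / 16.45 = 3.921 mol
n(Q) = 152 / 65.80 = 2.310 mol
selectivity = 3.921/(3.921+2.310) × 100 = 62.93 %

62.9 %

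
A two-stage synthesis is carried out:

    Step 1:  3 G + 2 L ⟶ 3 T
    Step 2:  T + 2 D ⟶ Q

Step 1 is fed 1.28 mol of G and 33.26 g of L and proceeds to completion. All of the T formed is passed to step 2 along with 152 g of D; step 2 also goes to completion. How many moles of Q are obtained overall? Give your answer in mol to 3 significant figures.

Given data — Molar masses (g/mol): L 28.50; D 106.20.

0.716 mol

Step 1:
n(G) = 1.280 mol
n(L) = 33.26 / 28.50 = 1.167 mol
n/ν for G = 1.280/3 = 0.4267
n/ν for L = 1.167/2 = 0.5835
Smallest n/ν is G → limiting reagent.
n(T) produced = (3/3) × 1.280 = 1.280 mol
Step 2:
n(T) available = 1.280 mol
n(D) = 152.0 / 106.20 = 1.431 mol
n/ν for T = 1.280/1 = 1.280
n/ν for D = 1.431/2 = 0.7155
Smallest n/ν is D → limiting reagent.
n(Q) = (1/2) × 1.431 = 0.7155 mol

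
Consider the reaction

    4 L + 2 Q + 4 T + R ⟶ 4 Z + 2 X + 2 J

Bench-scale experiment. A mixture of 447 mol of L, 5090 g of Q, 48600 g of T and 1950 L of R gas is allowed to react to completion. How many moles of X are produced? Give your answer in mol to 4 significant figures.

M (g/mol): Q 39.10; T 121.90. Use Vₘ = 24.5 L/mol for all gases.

n(L) = 447.0 mol
n(Q) = 5090 / 39.10 = 130.2 mol
n(T) = 48600 / 121.90 = 398.7 mol
n(R) = 1950 / 24.5 = 79.59 mol
n/ν for L = 447.0/4 = 111.8
n/ν for Q = 130.2/2 = 65.10
n/ν for T = 398.7/4 = 99.68
n/ν for R = 79.59/1 = 79.59
Smallest n/ν is Q → limiting reagent.
n(X) = (2/2) × 130.2 = 130.2 mol

130.2 mol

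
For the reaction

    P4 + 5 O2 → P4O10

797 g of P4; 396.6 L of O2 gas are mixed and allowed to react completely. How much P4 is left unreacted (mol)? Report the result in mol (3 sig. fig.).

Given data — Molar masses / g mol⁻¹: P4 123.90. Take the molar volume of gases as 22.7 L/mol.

n(P4) = 797.0 / 123.90 = 6.433 mol
n(O2) = 396.6 / 22.7 = 17.47 mol
n/ν → P4: 6.433, O2: 3.494; O2 is limiting.
P4 consumed = (1/5) × 17.47 = 3.494 mol
P4 remaining = 6.433 − 3.494 = 2.939 mol

2.94 mol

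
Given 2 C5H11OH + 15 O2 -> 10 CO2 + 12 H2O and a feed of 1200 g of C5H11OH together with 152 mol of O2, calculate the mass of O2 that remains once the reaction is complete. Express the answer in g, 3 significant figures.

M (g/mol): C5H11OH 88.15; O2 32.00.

n(C5H11OH) = 1200 / 88.15 = 13.61 mol
n(O2) = 152.0 mol
n/ν for C5H11OH = 13.61/2 = 6.805
n/ν for O2 = 152.0/15 = 10.13
Smallest n/ν is C5H11OH → limiting reagent.
O2 consumed = (15/2) × 13.61 = 102.1 mol
O2 remaining = 152.0 − 102.1 = 49.90 mol
mass = 49.90 × 32.00 = 1597 g

1600 g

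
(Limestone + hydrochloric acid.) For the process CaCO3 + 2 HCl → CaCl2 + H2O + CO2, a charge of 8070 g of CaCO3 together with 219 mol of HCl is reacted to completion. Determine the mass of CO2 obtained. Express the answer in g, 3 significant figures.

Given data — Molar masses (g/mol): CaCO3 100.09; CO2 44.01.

3550 g

n(CaCO3) = 8070 / 100.09 = 80.63 mol
n(HCl) = 219.0 mol
n/ν for CaCO3 = 80.63/1 = 80.63
n/ν for HCl = 219.0/2 = 109.5
Smallest n/ν is CaCO3 → limiting reagent.
n(CO2) = (1/1) × 80.63 = 80.63 mol
mass = 80.63 × 44.01 = 3549 g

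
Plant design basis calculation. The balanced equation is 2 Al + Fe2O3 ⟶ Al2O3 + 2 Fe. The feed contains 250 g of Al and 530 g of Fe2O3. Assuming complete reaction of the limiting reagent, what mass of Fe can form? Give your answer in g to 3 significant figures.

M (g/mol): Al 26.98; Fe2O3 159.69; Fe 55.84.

371 g

n(Al) = 250.0 / 26.98 = 9.266 mol
n(Fe2O3) = 530.0 / 159.69 = 3.319 mol
n/ν → Al: 4.633, Fe2O3: 3.319; Fe2O3 is limiting.
n(Fe) = (2/1) × 3.319 = 6.638 mol
mass = 6.638 × 55.84 = 370.7 g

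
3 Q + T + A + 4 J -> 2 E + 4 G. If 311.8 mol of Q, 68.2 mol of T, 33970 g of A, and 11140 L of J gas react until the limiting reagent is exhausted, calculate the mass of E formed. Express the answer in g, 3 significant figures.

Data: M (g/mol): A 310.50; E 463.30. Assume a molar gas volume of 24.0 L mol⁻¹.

63200 g

n(Q) = 311.8 mol
n(T) = 68.20 mol
n(A) = 33970 / 310.50 = 109.4 mol
n(J) = 11140 / 24.0 = 464.2 mol
n/ν → Q: 103.9, T: 68.20, A: 109.4, J: 116.1; T is limiting.
n(E) = (2/1) × 68.20 = 136.4 mol
mass = 136.4 × 463.30 = 63190 g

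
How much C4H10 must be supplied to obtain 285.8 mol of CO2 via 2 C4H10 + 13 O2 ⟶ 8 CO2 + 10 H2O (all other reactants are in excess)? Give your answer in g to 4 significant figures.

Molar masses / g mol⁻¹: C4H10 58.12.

4153 g

n(CO2) = 285.8 mol
n(C4H10) = (2/8) × 285.8 = 71.45 mol
mass = 71.45 × 58.12 = 4153 g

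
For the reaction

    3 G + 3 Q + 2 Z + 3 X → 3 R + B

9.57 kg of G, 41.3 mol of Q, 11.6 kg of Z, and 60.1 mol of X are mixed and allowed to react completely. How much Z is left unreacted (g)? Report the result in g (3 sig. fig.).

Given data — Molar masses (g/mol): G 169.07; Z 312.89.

n(G) = 9.570×1000 / 169.07 = 56.60 mol
n(Q) = 41.30 mol
n(Z) = 11.60×1000 / 312.89 = 37.07 mol
n(X) = 60.10 mol
n/ν for G = 56.60/3 = 18.87
n/ν for Q = 41.30/3 = 13.77
n/ν for Z = 37.07/2 = 18.54
n/ν for X = 60.10/3 = 20.03
Smallest n/ν is Q → limiting reagent.
Z consumed = (2/3) × 41.30 = 27.53 mol
Z remaining = 37.07 − 27.53 = 9.540 mol
mass = 9.540 × 312.89 = 2985 g

2990 g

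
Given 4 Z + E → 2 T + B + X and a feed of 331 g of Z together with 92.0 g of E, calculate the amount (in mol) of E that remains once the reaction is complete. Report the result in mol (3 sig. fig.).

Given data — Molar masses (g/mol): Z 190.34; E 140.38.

n(Z) = 331.0 / 190.34 = 1.739 mol
n(E) = 92.00 / 140.38 = 0.6554 mol
n/ν for Z = 1.739/4 = 0.4348
n/ν for E = 0.6554/1 = 0.6554
Smallest n/ν is Z → limiting reagent.
E consumed = (1/4) × 1.739 = 0.4348 mol
E remaining = 0.6554 − 0.4348 = 0.2206 mol

0.221 mol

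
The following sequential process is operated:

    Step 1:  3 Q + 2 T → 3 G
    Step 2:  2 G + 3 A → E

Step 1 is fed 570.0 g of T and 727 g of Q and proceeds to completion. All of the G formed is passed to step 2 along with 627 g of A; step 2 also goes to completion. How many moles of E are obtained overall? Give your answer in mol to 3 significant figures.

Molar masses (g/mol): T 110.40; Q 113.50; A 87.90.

Step 1:
n(T) = 570.0 / 110.40 = 5.163 mol
n(Q) = 727.0 / 113.50 = 6.405 mol
n/ν for T = 5.163/2 = 2.582
n/ν for Q = 6.405/3 = 2.135
Smallest n/ν is Q → limiting reagent.
n(G) produced = (3/3) × 6.405 = 6.405 mol
Step 2:
n(G) available = 6.405 mol
n(A) = 627.0 / 87.90 = 7.133 mol
n/ν for G = 6.405/2 = 3.203
n/ν for A = 7.133/3 = 2.378
Smallest n/ν is A → limiting reagent.
n(E) = (1/3) × 7.133 = 2.378 mol

2.38 mol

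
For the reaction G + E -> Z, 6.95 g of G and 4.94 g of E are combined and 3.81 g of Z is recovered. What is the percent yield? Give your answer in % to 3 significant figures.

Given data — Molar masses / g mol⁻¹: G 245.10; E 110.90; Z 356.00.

37.7 %

n(G) = 6.950 / 245.10 = 0.02836 mol
n(E) = 4.940 / 110.90 = 0.04454 mol
n/ν for G = 0.02836/1 = 0.02836
n/ν for E = 0.04454/1 = 0.04454
Smallest n/ν is G → limiting reagent.
theoretical n(Z) = (1/1) × 0.02836 = 0.02836 mol → 10.10 g
% yield = 3.81 / 10.10 × 100 = 37.72 %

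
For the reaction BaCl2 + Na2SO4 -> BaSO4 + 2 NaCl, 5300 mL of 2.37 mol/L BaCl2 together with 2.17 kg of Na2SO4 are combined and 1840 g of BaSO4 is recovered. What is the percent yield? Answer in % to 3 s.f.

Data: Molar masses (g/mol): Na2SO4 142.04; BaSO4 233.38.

62.8 %

n(BaCl2) = 2.37 × 5300/1000 = 12.56 mol
n(Na2SO4) = 2.170×1000 / 142.04 = 15.28 mol
n/ν for BaCl2 = 12.56/1 = 12.56
n/ν for Na2SO4 = 15.28/1 = 15.28
Smallest n/ν is BaCl2 → limiting reagent.
theoretical n(BaSO4) = (1/1) × 12.56 = 12.56 mol → 2931 g
% yield = 1840 / 2931 × 100 = 62.78 %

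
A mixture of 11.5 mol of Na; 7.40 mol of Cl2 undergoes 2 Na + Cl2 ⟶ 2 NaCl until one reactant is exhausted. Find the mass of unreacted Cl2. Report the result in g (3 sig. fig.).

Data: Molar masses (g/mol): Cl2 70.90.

n(Na) = 11.50 mol
n(Cl2) = 7.400 mol
n/ν for Na = 11.50/2 = 5.750
n/ν for Cl2 = 7.400/1 = 7.400
Smallest n/ν is Na → limiting reagent.
Cl2 consumed = (1/2) × 11.50 = 5.750 mol
Cl2 remaining = 7.400 − 5.750 = 1.650 mol
mass = 1.650 × 70.90 = 117.0 g

117 g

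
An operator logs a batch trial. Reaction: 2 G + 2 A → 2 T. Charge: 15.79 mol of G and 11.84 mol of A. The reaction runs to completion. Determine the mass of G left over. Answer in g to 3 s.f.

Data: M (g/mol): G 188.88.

746 g

n(G) = 15.79 mol
n(A) = 11.84 mol
n/ν for G = 15.79/2 = 7.895
n/ν for A = 11.84/2 = 5.920
Smallest n/ν is A → limiting reagent.
G consumed = (2/2) × 11.84 = 11.84 mol
G remaining = 15.79 − 11.84 = 3.950 mol
mass = 3.950 × 188.88 = 746.1 g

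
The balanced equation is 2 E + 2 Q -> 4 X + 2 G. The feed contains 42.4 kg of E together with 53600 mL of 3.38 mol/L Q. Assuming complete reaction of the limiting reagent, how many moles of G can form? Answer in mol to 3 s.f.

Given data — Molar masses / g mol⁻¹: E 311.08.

n(E) = 42.40×1000 / 311.08 = 136.3 mol
n(Q) = 3.38 × 53600/1000 = 181.2 mol
n/ν for E = 136.3/2 = 68.15
n/ν for Q = 181.2/2 = 90.60
Smallest n/ν is E → limiting reagent.
n(G) = (2/2) × 136.3 = 136.3 mol

136 mol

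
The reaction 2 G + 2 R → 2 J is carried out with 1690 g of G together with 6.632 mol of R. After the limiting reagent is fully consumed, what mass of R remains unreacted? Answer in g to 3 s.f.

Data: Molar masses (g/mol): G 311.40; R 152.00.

183 g

n(G) = 1690 / 311.40 = 5.427 mol
n(R) = 6.632 mol
n/ν for G = 5.427/2 = 2.714
n/ν for R = 6.632/2 = 3.316
Smallest n/ν is G → limiting reagent.
R consumed = (2/2) × 5.427 = 5.427 mol
R remaining = 6.632 − 5.427 = 1.205 mol
mass = 1.205 × 152.00 = 183.2 g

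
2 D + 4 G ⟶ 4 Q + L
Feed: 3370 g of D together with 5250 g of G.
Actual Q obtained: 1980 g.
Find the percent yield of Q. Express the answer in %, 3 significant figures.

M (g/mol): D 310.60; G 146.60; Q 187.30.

48.7 %

n(D) = 3370 / 310.60 = 10.85 mol
n(G) = 5250 / 146.60 = 35.81 mol
n/ν → D: 5.425, G: 8.953; D is limiting.
theoretical n(Q) = (4/2) × 10.85 = 21.70 mol → 4064 g
% yield = 1980 / 4064 × 100 = 48.72 %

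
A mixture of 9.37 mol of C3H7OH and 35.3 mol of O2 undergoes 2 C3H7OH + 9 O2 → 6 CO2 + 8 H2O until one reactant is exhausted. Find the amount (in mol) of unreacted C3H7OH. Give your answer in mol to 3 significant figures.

1.53 mol

n(C3H7OH) = 9.370 mol
n(O2) = 35.30 mol
n/ν for C3H7OH = 9.370/2 = 4.685
n/ν for O2 = 35.30/9 = 3.922
Smallest n/ν is O2 → limiting reagent.
C3H7OH consumed = (2/9) × 35.30 = 7.844 mol
C3H7OH remaining = 9.370 − 7.844 = 1.526 mol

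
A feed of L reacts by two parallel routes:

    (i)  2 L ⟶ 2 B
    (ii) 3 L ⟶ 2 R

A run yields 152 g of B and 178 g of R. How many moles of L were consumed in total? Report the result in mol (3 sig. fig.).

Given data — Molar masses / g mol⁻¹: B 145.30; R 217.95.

2.27 mol

n(B) = 152 / 145.30 = 1.046 mol
n(R) = 178 / 217.95 = 0.8167 mol
n(L) via (i) = (2/2)×1.046 = 1.046 mol
n(L) via (ii) = (3/2)×0.8167 = 1.225 mol
total n(L) = 1.046 + 1.225 = 2.271 mol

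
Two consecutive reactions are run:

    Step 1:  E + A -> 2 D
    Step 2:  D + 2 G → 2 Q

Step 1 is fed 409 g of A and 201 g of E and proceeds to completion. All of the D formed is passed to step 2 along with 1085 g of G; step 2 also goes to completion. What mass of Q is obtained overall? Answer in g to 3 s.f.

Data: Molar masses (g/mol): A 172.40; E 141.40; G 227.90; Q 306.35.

1460 g

Step 1:
n(A) = 409.0 / 172.40 = 2.372 mol
n(E) = 201.0 / 141.40 = 1.421 mol
n/ν for A = 2.372/1 = 2.372
n/ν for E = 1.421/1 = 1.421
Smallest n/ν is E → limiting reagent.
n(D) produced = (2/1) × 1.421 = 2.842 mol
Step 2:
n(D) available = 2.842 mol
n(G) = 1085 / 227.90 = 4.761 mol
n/ν for D = 2.842/1 = 2.842
n/ν for G = 4.761/2 = 2.381
Smallest n/ν is G → limiting reagent.
n(Q) = (2/2) × 4.761 = 4.761 mol
mass = 4.761 × 306.35 = 1459 g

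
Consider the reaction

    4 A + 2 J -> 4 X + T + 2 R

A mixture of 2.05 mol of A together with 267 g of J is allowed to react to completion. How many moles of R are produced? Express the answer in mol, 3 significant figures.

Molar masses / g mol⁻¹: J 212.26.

n(A) = 2.050 mol
n(J) = 267.0 / 212.26 = 1.258 mol
n/ν for A = 2.050/4 = 0.5125
n/ν for J = 1.258/2 = 0.6290
Smallest n/ν is A → limiting reagent.
n(R) = (2/4) × 2.050 = 1.025 mol

1.03 mol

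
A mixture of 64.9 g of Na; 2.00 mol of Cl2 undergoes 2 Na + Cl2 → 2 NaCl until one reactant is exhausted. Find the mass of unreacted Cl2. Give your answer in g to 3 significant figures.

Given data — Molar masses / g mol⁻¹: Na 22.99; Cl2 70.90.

41.7 g

n(Na) = 64.90 / 22.99 = 2.823 mol
n(Cl2) = 2.000 mol
n/ν → Na: 1.412, Cl2: 2.000; Na is limiting.
Cl2 consumed = (1/2) × 2.823 = 1.412 mol
Cl2 remaining = 2.000 − 1.412 = 0.5880 mol
mass = 0.5880 × 70.90 = 41.69 g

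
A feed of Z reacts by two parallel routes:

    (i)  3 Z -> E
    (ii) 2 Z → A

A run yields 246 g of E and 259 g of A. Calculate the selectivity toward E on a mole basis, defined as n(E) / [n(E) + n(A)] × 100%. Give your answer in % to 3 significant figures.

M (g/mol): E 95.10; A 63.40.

38.8 %

n(E) = 246 / 95.10 = 2.587 mol
n(A) = 259 / 63.40 = 4.085 mol
selectivity = 2.587/(2.587+4.085) × 100 = 38.77 %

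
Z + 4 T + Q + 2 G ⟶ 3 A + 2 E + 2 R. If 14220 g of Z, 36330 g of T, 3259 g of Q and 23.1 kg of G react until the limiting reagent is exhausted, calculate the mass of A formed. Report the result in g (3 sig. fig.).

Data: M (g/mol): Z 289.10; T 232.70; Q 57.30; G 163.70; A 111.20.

13000 g

n(Z) = 14220 / 289.10 = 49.19 mol
n(T) = 36330 / 232.70 = 156.1 mol
n(Q) = 3259 / 57.30 = 56.88 mol
n(G) = 23.10×1000 / 163.70 = 141.1 mol
n/ν → Z: 49.19, T: 39.03, Q: 56.88, G: 70.55; T is limiting.
n(A) = (3/4) × 156.1 = 117.1 mol
mass = 117.1 × 111.20 = 13020 g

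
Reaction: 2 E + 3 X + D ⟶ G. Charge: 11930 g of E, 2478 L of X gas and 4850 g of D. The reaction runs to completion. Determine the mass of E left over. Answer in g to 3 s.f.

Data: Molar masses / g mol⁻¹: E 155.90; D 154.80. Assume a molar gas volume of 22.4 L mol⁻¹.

n(E) = 11930 / 155.90 = 76.52 mol
n(X) = 2478 / 22.4 = 110.6 mol
n(D) = 4850 / 154.80 = 31.33 mol
n/ν for E = 76.52/2 = 38.26
n/ν for X = 110.6/3 = 36.87
n/ν for D = 31.33/1 = 31.33
Smallest n/ν is D → limiting reagent.
E consumed = (2/1) × 31.33 = 62.66 mol
E remaining = 76.52 − 62.66 = 13.86 mol
mass = 13.86 × 155.90 = 2161 g

2160 g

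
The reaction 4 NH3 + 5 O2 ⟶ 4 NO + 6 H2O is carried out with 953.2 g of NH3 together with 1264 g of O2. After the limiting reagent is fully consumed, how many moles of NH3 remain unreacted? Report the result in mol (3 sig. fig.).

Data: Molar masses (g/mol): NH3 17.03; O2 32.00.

24.4 mol

n(NH3) = 953.2 / 17.03 = 55.97 mol
n(O2) = 1264 / 32.00 = 39.50 mol
n/ν → NH3: 13.99, O2: 7.900; O2 is limiting.
NH3 consumed = (4/5) × 39.50 = 31.60 mol
NH3 remaining = 55.97 − 31.60 = 24.37 mol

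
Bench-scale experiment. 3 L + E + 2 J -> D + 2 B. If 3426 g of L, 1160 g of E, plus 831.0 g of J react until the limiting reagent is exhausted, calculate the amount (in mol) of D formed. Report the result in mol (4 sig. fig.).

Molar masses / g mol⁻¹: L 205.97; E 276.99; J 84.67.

4.188 mol

n(L) = 3426 / 205.97 = 16.63 mol
n(E) = 1160 / 276.99 = 4.188 mol
n(J) = 831.0 / 84.67 = 9.815 mol
n/ν for L = 16.63/3 = 5.543
n/ν for E = 4.188/1 = 4.188
n/ν for J = 9.815/2 = 4.908
Smallest n/ν is E → limiting reagent.
n(D) = (1/1) × 4.188 = 4.188 mol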